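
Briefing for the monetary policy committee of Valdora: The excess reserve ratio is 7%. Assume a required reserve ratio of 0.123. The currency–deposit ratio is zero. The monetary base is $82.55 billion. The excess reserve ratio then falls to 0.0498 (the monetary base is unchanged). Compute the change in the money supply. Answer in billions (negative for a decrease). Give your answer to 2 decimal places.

$50.00 billion

Initially m₁ = 1 / (0.123 + 0.07) ≈ 5.18135, so M₁ = 5.18135 × 82.55 ≈ 427.7204 billion.
After the change m₂ = 1 / (0.123 + 0.0498) ≈ 5.78704, so M₂ = 5.78704 × 82.55 ≈ 477.7202 billion.
ΔM = M₂ − M₁ = 477.7202 − 427.7204 = 49.9998 billion.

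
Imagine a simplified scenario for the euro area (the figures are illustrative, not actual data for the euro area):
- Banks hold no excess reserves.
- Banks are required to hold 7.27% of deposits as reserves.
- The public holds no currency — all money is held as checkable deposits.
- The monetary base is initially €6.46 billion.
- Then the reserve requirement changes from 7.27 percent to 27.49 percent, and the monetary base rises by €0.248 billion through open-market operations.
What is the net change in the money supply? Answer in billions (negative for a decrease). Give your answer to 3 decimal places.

-64.457 billion

Before: m₁ = 1 / (0.0727) ≈ 13.75516, MB₁ = 6.46, so M₁ = 13.75516 × 6.46 ≈ 88.8583 billion.
After: m₂ = 1 / (0.2749) ≈ 3.63769, MB₂ = 6.46 + 0.248 = 6.708, so M₂ = 3.63769 × 6.708 ≈ 24.4016 billion.
ΔM = M₂ − M₁ = 24.4016 − 88.8583 = -64.4567 billion.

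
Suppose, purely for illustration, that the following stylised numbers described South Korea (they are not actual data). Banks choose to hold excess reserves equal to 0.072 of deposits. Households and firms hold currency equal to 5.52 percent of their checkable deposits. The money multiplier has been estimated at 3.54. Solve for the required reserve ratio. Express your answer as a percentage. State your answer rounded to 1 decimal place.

17.1%

Using m = 3.54. Since m = (1 + c)/(c + rr + e), the denominator satisfies c + rr + e = (1 + c)/m = (1 + 0.0552) / 3.54 ≈ 0.298079.
With c = 0.0552 and e = 0.072, the required reserve ratio is 0.298079 − 0.0552 − 0.072 = 0.170879.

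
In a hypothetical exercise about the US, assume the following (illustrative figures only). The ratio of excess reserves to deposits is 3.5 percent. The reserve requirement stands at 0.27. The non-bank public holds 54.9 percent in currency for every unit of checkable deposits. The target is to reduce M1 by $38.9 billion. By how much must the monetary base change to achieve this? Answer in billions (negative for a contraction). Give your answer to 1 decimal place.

The money multiplier is m = (1 + c) / (rr + e + c) = (1 + 0.549) / (0.27 + 0.035 + 0.549) ≈ 1.8138.
ΔMB = ΔM / m = (−38.9) / 1.8138 ≈ -21.4467 billion.

-21.4 billion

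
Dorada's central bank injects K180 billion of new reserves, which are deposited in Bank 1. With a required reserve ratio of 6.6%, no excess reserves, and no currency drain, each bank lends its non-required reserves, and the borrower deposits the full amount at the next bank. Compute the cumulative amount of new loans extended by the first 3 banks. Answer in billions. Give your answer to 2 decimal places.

K471.80 billion

Bank i lends (1 − rr)^i of the original deposit: Bank 1 lends 180·0.9340 = 168.1200, Bank 2 lends 180·0.9340² ≈ 157.0241, and so on.
Summing a geometric series: total = 180·[0.9340·(1 − 0.9340^3) / (1 − 0.9340)] ≈ 471.8046 billion.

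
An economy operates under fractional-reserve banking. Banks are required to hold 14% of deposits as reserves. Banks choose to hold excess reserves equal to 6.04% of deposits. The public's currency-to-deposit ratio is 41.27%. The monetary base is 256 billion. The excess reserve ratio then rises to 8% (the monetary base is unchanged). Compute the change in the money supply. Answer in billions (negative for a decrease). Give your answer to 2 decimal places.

-18.27 billion

Initially m₁ = (1 + 0.4127) / (0.14 + 0.0604 + 0.4127) ≈ 2.304192, so M₁ = 2.304192 × 256 ≈ 589.8732 billion.
After the change m₂ = (1 + 0.4127) / (0.14 + 0.08 + 0.4127) ≈ 2.232812, so M₂ = 2.232812 × 256 ≈ 571.5999 billion.
ΔM = M₂ − M₁ = 571.5999 − 589.8732 = -18.2733 billion.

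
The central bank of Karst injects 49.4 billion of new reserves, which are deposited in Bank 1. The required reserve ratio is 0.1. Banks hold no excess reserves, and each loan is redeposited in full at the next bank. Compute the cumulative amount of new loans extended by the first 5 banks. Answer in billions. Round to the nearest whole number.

182 billion

Bank i lends (1 − rr)^i of the original deposit: Bank 1 lends 49.4·0.9000 = 44.4600, Bank 2 lends 49.4·0.9000² = 40.0140, and so on.
Summing a geometric series: total = 49.4·[0.9000·(1 − 0.9000^5) / (1 − 0.9000)] ≈ 182.0681 billion.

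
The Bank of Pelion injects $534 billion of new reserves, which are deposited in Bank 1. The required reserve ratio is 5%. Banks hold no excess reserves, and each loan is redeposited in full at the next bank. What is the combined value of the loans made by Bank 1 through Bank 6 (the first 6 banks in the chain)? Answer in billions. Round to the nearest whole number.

Bank i lends (1 − rr)^i of the original deposit: Bank 1 lends 534·0.9500 = 507.3000, Bank 2 lends 534·0.9500² = 481.9350, and so on.
Summing a geometric series: total = 534·[0.9500·(1 − 0.9500^6) / (1 − 0.9500)] ≈ 2687.7577 billion.

$2688 billion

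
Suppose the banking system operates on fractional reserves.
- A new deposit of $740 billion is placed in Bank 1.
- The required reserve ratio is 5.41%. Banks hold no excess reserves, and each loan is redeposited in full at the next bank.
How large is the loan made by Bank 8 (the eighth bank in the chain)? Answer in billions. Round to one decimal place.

$474.2 billion

Each bank lends a fraction (1 − rr) = 0.9459 of the deposit it receives, so Bank 8 receives 740·0.9459^7 and lends 740·0.9459^8 ≈ 474.2349 billion.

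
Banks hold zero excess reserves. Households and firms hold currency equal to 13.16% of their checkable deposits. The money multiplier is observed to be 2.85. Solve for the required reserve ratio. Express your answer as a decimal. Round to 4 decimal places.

0.2655

Using m = 2.85. Since m = (1 + c)/(c + rr + e), the denominator satisfies c + rr + e = (1 + c)/m = (1 + 0.1316) / 2.85 ≈ 0.397053.
With c = 0.1316 and e = 0, the required reserve ratio is 0.397053 − 0.1316 − 0 = 0.265453.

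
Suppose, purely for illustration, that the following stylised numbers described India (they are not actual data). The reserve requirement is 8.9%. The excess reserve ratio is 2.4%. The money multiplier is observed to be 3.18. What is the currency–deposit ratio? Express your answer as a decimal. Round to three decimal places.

0.294

Using m = 3.18. From m = (1 + c)/(c + rr + e), rearranging gives 1 + c = m·(c + rr + e), so c·(1 − m) = m·(rr + e) − 1.
Hence c = [m·(rr + e) − 1]/(1 − m) = [3.18 × (0.089 + 0.024) − 1] / (1 − 3.18) ≈ 0.293881.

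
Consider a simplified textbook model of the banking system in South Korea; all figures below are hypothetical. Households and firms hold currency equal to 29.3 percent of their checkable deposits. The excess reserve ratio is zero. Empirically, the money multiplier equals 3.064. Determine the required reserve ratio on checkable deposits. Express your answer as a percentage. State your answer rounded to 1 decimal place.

Using m = 3.064. Since m = (1 + c)/(c + rr + e), the denominator satisfies c + rr + e = (1 + c)/m = (1 + 0.293) / 3.064 ≈ 0.421997.
With c = 0.293 and e = 0, the required reserve ratio on checkable deposits is 0.421997 − 0.293 − 0 = 0.128997.

12.9%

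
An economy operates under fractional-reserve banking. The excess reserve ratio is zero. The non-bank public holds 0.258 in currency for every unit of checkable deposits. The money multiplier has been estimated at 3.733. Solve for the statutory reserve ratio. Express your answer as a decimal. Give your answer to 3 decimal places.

Using m = 3.733. Since m = (1 + c)/(c + rr + e), the denominator satisfies c + rr + e = (1 + c)/m = (1 + 0.258) / 3.733 ≈ 0.336994.
With c = 0.258 and e = 0, the statutory reserve ratio is 0.336994 − 0.258 − 0 = 0.078994.

0.079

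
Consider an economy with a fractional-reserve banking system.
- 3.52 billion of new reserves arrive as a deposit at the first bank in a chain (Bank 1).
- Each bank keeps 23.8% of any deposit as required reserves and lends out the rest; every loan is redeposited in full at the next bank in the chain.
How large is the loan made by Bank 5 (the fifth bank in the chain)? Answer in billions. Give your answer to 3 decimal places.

Each bank lends a fraction (1 − rr) = 0.7620 of the deposit it receives, so Bank 5 receives 3.52·0.7620^4 and lends 3.52·0.7620^5 ≈ 0.9043 billion.

0.904 billion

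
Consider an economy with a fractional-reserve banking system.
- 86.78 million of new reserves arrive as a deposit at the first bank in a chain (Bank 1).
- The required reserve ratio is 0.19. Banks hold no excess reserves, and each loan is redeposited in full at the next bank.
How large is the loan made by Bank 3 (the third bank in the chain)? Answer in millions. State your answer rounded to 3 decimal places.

Each bank lends a fraction (1 − rr) = 0.8100 of the deposit it receives, so Bank 3 receives 86.78·0.8100^2 and lends 86.78·0.8100^3 ≈ 46.1184 million.

46.118 million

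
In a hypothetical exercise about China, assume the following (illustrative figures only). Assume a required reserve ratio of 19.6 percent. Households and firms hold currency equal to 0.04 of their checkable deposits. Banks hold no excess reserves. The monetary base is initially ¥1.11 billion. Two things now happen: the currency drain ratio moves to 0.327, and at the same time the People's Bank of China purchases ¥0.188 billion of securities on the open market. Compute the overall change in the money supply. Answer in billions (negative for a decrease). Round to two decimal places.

Before: m₁ = (1 + 0.04) / (0.196 + 0.04) ≈ 4.4068, MB₁ = 1.11, so M₁ = 4.4068 × 1.11 ≈ 4.8915 billion.
After: m₂ = (1 + 0.327) / (0.196 + 0.327) ≈ 2.5373, MB₂ = 1.11 + 0.188 = 1.298, so M₂ = 2.5373 × 1.298 ≈ 3.2934 billion.
ΔM = M₂ − M₁ = 3.2934 − 4.8915 = -1.5981 billion.

-1.60 billion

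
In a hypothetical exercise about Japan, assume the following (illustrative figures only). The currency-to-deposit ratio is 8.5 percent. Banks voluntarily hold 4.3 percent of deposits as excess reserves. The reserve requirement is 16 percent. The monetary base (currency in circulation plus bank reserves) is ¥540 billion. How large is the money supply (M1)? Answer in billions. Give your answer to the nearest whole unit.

¥2034 billion

The money multiplier is m = (1 + c) / (rr + e + c) = (1 + 0.085) / (0.16 + 0.043 + 0.085) ≈ 3.7674.
So M = m × MB = 3.7674 × 540 = 2034.396 billion.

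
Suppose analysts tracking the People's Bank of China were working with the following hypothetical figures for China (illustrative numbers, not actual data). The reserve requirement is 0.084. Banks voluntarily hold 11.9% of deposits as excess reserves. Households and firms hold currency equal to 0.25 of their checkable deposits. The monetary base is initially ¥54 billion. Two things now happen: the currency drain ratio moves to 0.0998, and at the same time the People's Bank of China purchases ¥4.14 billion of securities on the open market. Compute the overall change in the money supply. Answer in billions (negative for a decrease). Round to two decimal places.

Before: m₁ = (1 + 0.25) / (0.084 + 0.119 + 0.25) ≈ 2.75938, MB₁ = 54, so M₁ = 2.75938 × 54 ≈ 149.0065 billion.
After: m₂ = (1 + 0.0998) / (0.084 + 0.119 + 0.0998) ≈ 3.63210, MB₂ = 54 + 4.14 = 58.14, so M₂ = 3.63210 × 58.14 ≈ 211.1703 billion.
ΔM = M₂ − M₁ = 211.1703 − 149.0065 = 62.1638 billion.

¥62.16 billion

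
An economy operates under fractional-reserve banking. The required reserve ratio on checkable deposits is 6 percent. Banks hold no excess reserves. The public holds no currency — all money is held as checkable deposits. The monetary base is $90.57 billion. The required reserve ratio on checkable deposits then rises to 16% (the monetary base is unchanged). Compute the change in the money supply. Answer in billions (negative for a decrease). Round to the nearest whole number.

-943 billion

Initially m₁ = 1 / (0.06) ≈ 16.6667, so M₁ = 16.6667 × 90.57 ≈ 1509.503 billion.
After the change m₂ = 1 / (0.16) = 6.25, so M₂ = 6.25 × 90.57 = 566.0625 billion.
ΔM = M₂ − M₁ = 566.0625 − 1509.503 = -943.4405 billion.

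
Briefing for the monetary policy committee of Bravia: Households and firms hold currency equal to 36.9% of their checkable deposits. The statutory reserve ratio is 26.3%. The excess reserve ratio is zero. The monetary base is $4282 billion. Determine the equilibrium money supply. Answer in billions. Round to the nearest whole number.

The money multiplier is m = (1 + c) / (rr + c) = (1 + 0.369) / (0.263 + 0.369) ≈ 2.16614.
So M = m × MB = 2.16614 × 4282 ≈ 9275.4115 billion.

$9275 billion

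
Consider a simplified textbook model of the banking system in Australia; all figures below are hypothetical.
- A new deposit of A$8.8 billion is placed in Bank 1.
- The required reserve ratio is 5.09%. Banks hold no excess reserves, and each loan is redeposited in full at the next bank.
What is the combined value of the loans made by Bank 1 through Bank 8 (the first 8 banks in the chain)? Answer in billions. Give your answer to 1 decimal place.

Bank i lends (1 − rr)^i of the original deposit: Bank 1 lends 8.8·0.9491 ≈ 8.3521, Bank 2 lends 8.8·0.9491² ≈ 7.9270, and so on.
Summing a geometric series: total = 8.8·[0.9491·(1 − 0.9491^8) / (1 − 0.9491)] ≈ 56.0510 billion.

A$56.1 billion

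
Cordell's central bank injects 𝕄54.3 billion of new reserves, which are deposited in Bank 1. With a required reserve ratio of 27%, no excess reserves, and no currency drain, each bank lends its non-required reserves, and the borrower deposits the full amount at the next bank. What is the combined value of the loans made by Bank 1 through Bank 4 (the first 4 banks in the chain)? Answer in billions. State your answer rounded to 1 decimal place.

Bank i lends (1 − rr)^i of the original deposit: Bank 1 lends 54.3·0.7300 = 39.6390, Bank 2 lends 54.3·0.7300² ≈ 28.9365, and so on.
Summing a geometric series: total = 54.3·[0.7300·(1 − 0.7300^4) / (1 − 0.7300)] ≈ 105.1193 billion.

𝕄105.1 billion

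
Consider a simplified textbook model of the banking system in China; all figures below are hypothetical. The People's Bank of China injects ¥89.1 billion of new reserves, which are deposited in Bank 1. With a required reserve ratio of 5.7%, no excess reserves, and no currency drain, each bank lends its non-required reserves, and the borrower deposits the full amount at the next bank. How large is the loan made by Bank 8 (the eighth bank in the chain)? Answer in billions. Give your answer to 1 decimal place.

Each bank lends a fraction (1 − rr) = 0.9430 of the deposit it receives, so Bank 8 receives 89.1·0.9430^7 and lends 89.1·0.9430^8 ≈ 55.7149 billion.

¥55.7 billion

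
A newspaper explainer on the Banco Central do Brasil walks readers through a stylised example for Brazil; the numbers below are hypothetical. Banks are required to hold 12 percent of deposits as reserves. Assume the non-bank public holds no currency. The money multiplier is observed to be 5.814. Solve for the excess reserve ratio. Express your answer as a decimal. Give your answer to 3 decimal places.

0.052

Using m = 5.814. Since m = (1 + c)/(c + rr + e), the denominator satisfies c + rr + e = (1 + c)/m = (1 + 0) / 5.814 ≈ 0.171999.
With c = 0 and rr = 0.12, the excess reserve ratio is 0.171999 − 0 − 0.12 = 0.051999.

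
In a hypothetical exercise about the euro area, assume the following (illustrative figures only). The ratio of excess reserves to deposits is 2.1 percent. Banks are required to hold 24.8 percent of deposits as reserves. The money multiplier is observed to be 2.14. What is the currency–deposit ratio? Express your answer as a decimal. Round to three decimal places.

0.372

Using m = 2.14. From m = (1 + c)/(c + rr + e), rearranging gives 1 + c = m·(c + rr + e), so c·(1 − m) = m·(rr + e) − 1.
Hence c = [m·(rr + e) − 1]/(1 − m) = [2.14 × (0.248 + 0.021) − 1] / (1 − 2.14) ≈ 0.372228.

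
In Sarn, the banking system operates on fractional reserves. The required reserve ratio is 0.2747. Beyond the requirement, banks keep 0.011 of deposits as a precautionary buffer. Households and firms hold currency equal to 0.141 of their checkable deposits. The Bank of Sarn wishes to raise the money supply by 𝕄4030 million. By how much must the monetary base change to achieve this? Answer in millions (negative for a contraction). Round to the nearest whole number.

The money multiplier is m = (1 + c) / (rr + e + c) = (1 + 0.141) / (0.2747 + 0.011 + 0.141) ≈ 2.67401.
ΔMB = ΔM / m = (+4030) / 2.67401 ≈ 1507.0998 million.

𝕄1507 million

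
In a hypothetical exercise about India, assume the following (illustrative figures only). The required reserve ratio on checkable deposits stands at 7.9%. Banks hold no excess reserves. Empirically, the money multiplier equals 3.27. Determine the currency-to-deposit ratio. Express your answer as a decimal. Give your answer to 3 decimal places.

0.327

Using m = 3.27. From m = (1 + c)/(c + rr + e), rearranging gives 1 + c = m·(c + rr + e), so c·(1 − m) = m·(rr + e) − 1.
Hence c = [m·(rr + e) − 1]/(1 − m) = [3.27 × (0.079 + 0) − 1] / (1 − 3.27) ≈ 0.326727.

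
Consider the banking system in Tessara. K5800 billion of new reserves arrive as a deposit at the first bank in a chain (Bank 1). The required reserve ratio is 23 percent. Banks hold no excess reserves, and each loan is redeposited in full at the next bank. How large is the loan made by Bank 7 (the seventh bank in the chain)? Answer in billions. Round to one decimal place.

Each bank lends a fraction (1 − rr) = 0.7700 of the deposit it receives, so Bank 7 receives 5800·0.7700^6 and lends 5800·0.7700^7 ≈ 930.8143 billion.

K930.8 billion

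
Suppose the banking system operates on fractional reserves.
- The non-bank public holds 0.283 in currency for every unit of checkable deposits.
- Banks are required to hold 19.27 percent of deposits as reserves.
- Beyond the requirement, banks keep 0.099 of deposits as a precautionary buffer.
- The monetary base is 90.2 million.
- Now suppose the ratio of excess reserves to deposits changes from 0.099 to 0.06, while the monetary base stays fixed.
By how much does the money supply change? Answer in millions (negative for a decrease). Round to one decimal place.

14.7 million

Initially m₁ = (1 + 0.283) / (0.1927 + 0.099 + 0.283) ≈ 2.2325, so M₁ = 2.2325 × 90.2 = 201.3715 million.
After the change m₂ = (1 + 0.283) / (0.1927 + 0.06 + 0.283) ≈ 2.3950, so M₂ = 2.3950 × 90.2 = 216.029 million.
ΔM = M₂ − M₁ = 216.029 − 201.3715 = 14.6575 million.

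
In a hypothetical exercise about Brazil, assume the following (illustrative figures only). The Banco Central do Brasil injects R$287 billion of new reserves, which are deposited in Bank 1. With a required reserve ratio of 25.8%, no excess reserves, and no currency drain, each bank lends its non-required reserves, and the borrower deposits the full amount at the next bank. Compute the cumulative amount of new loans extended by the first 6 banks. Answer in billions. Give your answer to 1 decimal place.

Bank i lends (1 − rr)^i of the original deposit: Bank 1 lends 287·0.7420 = 212.9540, Bank 2 lends 287·0.7420² ≈ 158.0119, and so on.
Summing a geometric series: total = 287·[0.7420·(1 − 0.7420^6) / (1 − 0.7420)] ≈ 687.6538 billion.

R$687.7 billion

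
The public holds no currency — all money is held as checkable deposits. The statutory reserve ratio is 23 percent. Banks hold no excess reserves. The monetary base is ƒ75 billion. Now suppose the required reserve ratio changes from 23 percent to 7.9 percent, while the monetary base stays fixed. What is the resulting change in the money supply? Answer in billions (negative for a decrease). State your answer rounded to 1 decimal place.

ƒ623.3 billion

Initially m₁ = 1 / (0.23) ≈ 4.3478, so M₁ = 4.3478 × 75 = 326.085 billion.
After the change m₂ = 1 / (0.079) ≈ 12.6582, so M₂ = 12.6582 × 75 = 949.365 billion.
ΔM = M₂ − M₁ = 949.365 − 326.085 = 623.28 billion.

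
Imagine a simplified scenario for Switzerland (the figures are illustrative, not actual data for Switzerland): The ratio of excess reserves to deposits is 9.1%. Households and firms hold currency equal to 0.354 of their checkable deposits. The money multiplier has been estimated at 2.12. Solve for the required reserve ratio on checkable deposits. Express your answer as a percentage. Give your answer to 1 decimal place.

Using m = 2.12. Since m = (1 + c)/(c + rr + e), the denominator satisfies c + rr + e = (1 + c)/m = (1 + 0.354) / 2.12 ≈ 0.638679.
With c = 0.354 and e = 0.091, the required reserve ratio on checkable deposits is 0.638679 − 0.354 − 0.091 = 0.193679.

19.4%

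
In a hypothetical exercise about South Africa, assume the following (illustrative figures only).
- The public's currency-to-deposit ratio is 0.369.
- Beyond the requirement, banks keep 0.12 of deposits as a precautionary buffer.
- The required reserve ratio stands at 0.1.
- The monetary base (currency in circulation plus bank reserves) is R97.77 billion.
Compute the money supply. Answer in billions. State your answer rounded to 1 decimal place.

The money multiplier is m = (1 + c) / (rr + e + c) = (1 + 0.369) / (0.1 + 0.12 + 0.369) ≈ 2.3243.
So M = m × MB = 2.3243 × 97.77 ≈ 227.2468 billion.

R227.2 billion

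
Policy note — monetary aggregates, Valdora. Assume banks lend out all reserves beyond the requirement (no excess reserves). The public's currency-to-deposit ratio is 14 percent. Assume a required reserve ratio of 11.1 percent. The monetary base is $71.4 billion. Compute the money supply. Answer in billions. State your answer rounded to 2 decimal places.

The money multiplier is m = (1 + c) / (rr + c) = (1 + 0.14) / (0.111 + 0.14) ≈ 4.54183.
So M = m × MB = 4.54183 × 71.4 ≈ 324.2867 billion.

$324.29 billion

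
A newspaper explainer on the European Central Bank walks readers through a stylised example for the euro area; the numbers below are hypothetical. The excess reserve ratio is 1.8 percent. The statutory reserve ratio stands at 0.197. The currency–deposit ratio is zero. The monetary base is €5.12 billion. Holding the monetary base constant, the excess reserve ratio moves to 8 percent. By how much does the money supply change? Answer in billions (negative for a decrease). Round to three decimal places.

Initially m₁ = 1 / (0.197 + 0.018) ≈ 4.65116, so M₁ = 4.65116 × 5.12 ≈ 23.8139 billion.
After the change m₂ = 1 / (0.197 + 0.08) ≈ 3.61011, so M₂ = 3.61011 × 5.12 ≈ 18.4838 billion.
ΔM = M₂ − M₁ = 18.4838 − 23.8139 = -5.3301 billion.

-5.330 billion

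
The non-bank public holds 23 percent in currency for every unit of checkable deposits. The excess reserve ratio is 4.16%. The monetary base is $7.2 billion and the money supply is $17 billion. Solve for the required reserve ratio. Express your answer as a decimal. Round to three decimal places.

Using m = M/MB = 17/7.2 ≈ 2.361111. Since m = (1 + c)/(c + rr + e), the denominator satisfies c + rr + e = (1 + c)/m = (1 + 0.23) / 2.361111 ≈ 0.520941.
With c = 0.23 and e = 0.0416, the required reserve ratio is 0.520941 − 0.23 − 0.0416 = 0.249341.

0.249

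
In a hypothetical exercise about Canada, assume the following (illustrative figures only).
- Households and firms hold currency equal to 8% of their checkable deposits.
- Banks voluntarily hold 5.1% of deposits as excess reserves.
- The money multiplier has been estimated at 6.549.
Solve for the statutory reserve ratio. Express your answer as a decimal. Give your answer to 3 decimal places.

0.034

Using m = 6.549. Since m = (1 + c)/(c + rr + e), the denominator satisfies c + rr + e = (1 + c)/m = (1 + 0.08) / 6.549 ≈ 0.164911.
With c = 0.08 and e = 0.051, the statutory reserve ratio is 0.164911 − 0.08 − 0.051 = 0.033911.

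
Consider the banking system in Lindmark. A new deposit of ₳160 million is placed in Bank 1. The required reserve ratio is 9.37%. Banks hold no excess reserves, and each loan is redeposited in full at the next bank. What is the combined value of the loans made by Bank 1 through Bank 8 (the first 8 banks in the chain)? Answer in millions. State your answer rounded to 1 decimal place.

₳843.2 million

Bank i lends (1 − rr)^i of the original deposit: Bank 1 lends 160·0.9063 = 145.0080, Bank 2 lends 160·0.9063² ≈ 131.4208, and so on.
Summing a geometric series: total = 160·[0.9063·(1 − 0.9063^8) / (1 − 0.9063)] ≈ 843.1630 million.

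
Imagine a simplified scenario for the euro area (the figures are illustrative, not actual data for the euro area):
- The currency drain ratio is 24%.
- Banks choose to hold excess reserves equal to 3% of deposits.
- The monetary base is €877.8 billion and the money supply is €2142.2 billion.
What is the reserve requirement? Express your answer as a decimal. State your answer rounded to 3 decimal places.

0.238

Using m = M/MB = 2142.2/877.8 ≈ 2.440419. Since m = (1 + c)/(c + rr + e), the denominator satisfies c + rr + e = (1 + c)/m = (1 + 0.24) / 2.440419 ≈ 0.508109.
With c = 0.24 and e = 0.03, the reserve requirement is 0.508109 − 0.24 − 0.03 = 0.238109.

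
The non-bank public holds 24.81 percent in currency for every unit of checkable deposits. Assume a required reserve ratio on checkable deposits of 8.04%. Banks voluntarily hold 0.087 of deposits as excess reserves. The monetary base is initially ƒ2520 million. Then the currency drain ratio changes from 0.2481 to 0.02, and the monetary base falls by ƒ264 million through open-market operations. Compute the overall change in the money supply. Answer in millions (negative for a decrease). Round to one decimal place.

ƒ4709.5 million

Before: m₁ = (1 + 0.2481) / (0.0804 + 0.087 + 0.2481) ≈ 3.003851, MB₁ = 2520, so M₁ = 3.003851 × 2520 ≈ 7569.7045 million.
After: m₂ = (1 + 0.02) / (0.0804 + 0.087 + 0.02) ≈ 5.442903, MB₂ = 2520 − 264 = 2256, so M₂ = 5.442903 × 2256 ≈ 12279.1892 million.
ΔM = M₂ − M₁ = 12279.1892 − 7569.7045 = 4709.4847 million.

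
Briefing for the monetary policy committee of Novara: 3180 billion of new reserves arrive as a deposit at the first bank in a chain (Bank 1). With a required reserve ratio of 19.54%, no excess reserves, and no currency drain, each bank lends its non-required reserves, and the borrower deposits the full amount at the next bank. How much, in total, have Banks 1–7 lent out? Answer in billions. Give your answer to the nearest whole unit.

Bank i lends (1 − rr)^i of the original deposit: Bank 1 lends 3180·0.8046 = 2558.6280, Bank 2 lends 3180·0.8046² ≈ 2058.6721, and so on.
Summing a geometric series: total = 3180·[0.8046·(1 − 0.8046^7) / (1 − 0.8046)] ≈ 10235.7789 billion.

10236 billion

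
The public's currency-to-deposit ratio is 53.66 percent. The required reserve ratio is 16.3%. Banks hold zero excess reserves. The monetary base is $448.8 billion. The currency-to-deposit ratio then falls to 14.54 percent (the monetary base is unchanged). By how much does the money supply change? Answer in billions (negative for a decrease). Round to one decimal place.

$681.1 billion

Initially m₁ = (1 + 0.5366) / (0.163 + 0.5366) ≈ 2.19640, so M₁ = 2.19640 × 448.8 ≈ 985.7443 billion.
After the change m₂ = (1 + 0.1454) / (0.163 + 0.1454) ≈ 3.71401, so M₂ = 3.71401 × 448.8 ≈ 1666.8477 billion.
ΔM = M₂ − M₁ = 1666.8477 − 985.7443 = 681.1034 billion.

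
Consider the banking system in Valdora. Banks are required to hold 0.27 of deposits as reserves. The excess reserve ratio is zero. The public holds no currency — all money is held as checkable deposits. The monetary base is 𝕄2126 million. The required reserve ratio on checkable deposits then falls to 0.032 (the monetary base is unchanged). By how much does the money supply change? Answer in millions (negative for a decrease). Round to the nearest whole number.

Initially m₁ = 1 / (0.27) ≈ 3.70370, so M₁ = 3.70370 × 2126 = 7874.0662 million.
After the change m₂ = 1 / (0.032) = 31.25, so M₂ = 31.25 × 2126 = 66437.5 million.
ΔM = M₂ − M₁ = 66437.5 − 7874.0662 = 58563.4338 million.

𝕄58563 million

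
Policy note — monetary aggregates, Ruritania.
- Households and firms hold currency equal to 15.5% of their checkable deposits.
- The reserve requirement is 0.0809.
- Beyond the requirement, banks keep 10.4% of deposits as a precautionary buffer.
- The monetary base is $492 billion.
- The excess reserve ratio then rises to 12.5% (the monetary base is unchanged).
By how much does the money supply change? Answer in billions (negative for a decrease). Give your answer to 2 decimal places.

-97.28 billion

Initially m₁ = (1 + 0.155) / (0.0809 + 0.104 + 0.155) ≈ 3.398058, so M₁ = 3.398058 × 492 ≈ 1671.8445 billion.
After the change m₂ = (1 + 0.155) / (0.0809 + 0.125 + 0.155) ≈ 3.200333, so M₂ = 3.200333 × 492 ≈ 1574.5638 billion.
ΔM = M₂ − M₁ = 1574.5638 − 1671.8445 = -97.2807 billion.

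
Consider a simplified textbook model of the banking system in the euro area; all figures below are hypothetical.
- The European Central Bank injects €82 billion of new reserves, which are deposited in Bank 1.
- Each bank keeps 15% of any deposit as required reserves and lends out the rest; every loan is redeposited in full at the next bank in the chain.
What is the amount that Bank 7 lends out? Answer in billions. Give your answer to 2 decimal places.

Each bank lends a fraction (1 − rr) = 0.8500 of the deposit it receives, so Bank 7 receives 82·0.8500^6 and lends 82·0.8500^7 ≈ 26.2873 billion.

€26.29 billion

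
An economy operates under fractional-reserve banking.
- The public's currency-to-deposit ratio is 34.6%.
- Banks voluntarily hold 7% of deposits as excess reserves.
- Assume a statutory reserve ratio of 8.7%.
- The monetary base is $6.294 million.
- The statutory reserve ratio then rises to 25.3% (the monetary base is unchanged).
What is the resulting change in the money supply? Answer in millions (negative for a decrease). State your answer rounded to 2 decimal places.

-4.18 million

Initially m₁ = (1 + 0.346) / (0.087 + 0.07 + 0.346) ≈ 2.6759, so M₁ = 2.6759 × 6.294 ≈ 16.8421 million.
After the change m₂ = (1 + 0.346) / (0.253 + 0.07 + 0.346) ≈ 2.0120, so M₂ = 2.0120 × 6.294 ≈ 12.6635 million.
ΔM = M₂ − M₁ = 12.6635 − 16.8421 = -4.1786 million.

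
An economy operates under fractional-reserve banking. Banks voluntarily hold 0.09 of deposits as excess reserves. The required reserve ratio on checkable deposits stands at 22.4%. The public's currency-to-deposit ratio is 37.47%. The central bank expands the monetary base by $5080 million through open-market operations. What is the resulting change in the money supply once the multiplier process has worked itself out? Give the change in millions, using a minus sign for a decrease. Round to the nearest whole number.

$10140 million

The money multiplier is m = (1 + c) / (rr + e + c) = (1 + 0.3747) / (0.224 + 0.09 + 0.3747) ≈ 1.99608.
The purchase adds 5080 million of base, so ΔM = m × ΔMB = 1.99608 × (+5080) = 10140.0864 million.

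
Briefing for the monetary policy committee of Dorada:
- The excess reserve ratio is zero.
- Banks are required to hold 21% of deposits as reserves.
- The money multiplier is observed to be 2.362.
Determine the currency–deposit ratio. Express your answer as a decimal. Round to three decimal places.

Using m = 2.362. From m = (1 + c)/(c + rr + e), rearranging gives 1 + c = m·(c + rr + e), so c·(1 − m) = m·(rr + e) − 1.
Hence c = [m·(rr + e) − 1]/(1 − m) = [2.362 × (0.21 + 0) − 1] / (1 − 2.362) ≈ 0.370029.

0.370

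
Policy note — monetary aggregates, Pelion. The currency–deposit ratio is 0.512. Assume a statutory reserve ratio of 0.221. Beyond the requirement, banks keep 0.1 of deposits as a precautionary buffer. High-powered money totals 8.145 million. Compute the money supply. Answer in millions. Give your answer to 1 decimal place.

The money multiplier is m = (1 + c) / (rr + e + c) = (1 + 0.512) / (0.221 + 0.1 + 0.512) ≈ 1.8151.
So M = m × MB = 1.8151 × 8.145 ≈ 14.784 million.

14.8 million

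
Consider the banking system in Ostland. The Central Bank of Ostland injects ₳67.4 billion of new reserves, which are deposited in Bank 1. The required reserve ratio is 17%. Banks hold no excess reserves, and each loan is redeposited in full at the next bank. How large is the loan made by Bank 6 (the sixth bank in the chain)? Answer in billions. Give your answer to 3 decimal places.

Each bank lends a fraction (1 − rr) = 0.8300 of the deposit it receives, so Bank 6 receives 67.4·0.8300^5 and lends 67.4·0.8300^6 ≈ 22.0358 billion.

₳22.036 billion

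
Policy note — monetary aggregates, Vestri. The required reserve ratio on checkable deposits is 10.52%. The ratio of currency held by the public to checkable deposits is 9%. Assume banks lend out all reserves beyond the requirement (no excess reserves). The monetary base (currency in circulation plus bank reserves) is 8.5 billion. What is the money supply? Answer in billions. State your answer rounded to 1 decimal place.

The money multiplier is m = (1 + c) / (rr + c) = (1 + 0.09) / (0.1052 + 0.09) ≈ 5.5840.
So M = m × MB = 5.5840 × 8.5 = 47.464 billion.

47.5 billion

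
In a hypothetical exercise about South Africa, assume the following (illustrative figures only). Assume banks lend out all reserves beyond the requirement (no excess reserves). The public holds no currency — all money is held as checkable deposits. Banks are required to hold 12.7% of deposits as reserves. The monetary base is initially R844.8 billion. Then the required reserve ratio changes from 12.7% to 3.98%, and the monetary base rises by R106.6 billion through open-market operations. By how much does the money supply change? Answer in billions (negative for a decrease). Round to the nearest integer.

Before: m₁ = 1 / (0.127) ≈ 7.8740, MB₁ = 844.8, so M₁ = 7.8740 × 844.8 = 6651.9552 billion.
After: m₂ = 1 / (0.0398) ≈ 25.1256, MB₂ = 844.8 + 106.6 = 951.4, so M₂ = 25.1256 × 951.4 ≈ 23904.4958 billion.
ΔM = M₂ − M₁ = 23904.4958 − 6651.9552 = 17252.5406 billion.

R17253 billion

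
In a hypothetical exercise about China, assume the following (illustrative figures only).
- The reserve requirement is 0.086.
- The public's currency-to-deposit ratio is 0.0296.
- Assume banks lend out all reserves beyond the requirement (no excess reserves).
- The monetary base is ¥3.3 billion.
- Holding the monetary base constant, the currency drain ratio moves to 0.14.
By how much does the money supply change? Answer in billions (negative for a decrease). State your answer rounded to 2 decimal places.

-12.75 billion

Initially m₁ = (1 + 0.0296) / (0.086 + 0.0296) ≈ 8.9066, so M₁ = 8.9066 × 3.3 ≈ 29.3918 billion.
After the change m₂ = (1 + 0.14) / (0.086 + 0.14) ≈ 5.0442, so M₂ = 5.0442 × 3.3 ≈ 16.6459 billion.
ΔM = M₂ − M₁ = 16.6459 − 29.3918 = -12.7459 billion.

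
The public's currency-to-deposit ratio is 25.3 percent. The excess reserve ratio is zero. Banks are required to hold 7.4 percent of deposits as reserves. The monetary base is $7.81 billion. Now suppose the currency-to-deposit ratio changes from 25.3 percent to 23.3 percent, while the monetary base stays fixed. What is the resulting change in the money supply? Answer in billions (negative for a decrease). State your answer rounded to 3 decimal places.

Initially m₁ = (1 + 0.253) / (0.074 + 0.253) ≈ 3.83180, so M₁ = 3.83180 × 7.81 ≈ 29.9264 billion.
After the change m₂ = (1 + 0.233) / (0.074 + 0.233) ≈ 4.01629, so M₂ = 4.01629 × 7.81 ≈ 31.3672 billion.
ΔM = M₂ − M₁ = 31.3672 − 29.9264 = 1.4408 billion.

$1.441 billion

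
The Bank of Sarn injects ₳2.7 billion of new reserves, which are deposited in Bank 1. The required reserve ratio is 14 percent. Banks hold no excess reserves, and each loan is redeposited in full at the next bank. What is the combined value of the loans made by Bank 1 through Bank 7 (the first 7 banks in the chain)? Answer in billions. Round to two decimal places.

₳10.82 billion

Bank i lends (1 − rr)^i of the original deposit: Bank 1 lends 2.7·0.8600 = 2.3220, Bank 2 lends 2.7·0.8600² ≈ 1.9969, and so on.
Summing a geometric series: total = 2.7·[0.8600·(1 − 0.8600^7) / (1 − 0.8600)] ≈ 10.8151 billion.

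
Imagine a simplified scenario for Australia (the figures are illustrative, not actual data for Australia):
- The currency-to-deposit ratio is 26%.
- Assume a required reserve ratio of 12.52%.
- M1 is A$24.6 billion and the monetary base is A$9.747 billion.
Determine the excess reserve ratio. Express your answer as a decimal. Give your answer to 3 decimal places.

Using m = M/MB = 24.6/9.747 ≈ 2.523853. Since m = (1 + c)/(c + rr + e), the denominator satisfies c + rr + e = (1 + c)/m = (1 + 0.26) / 2.523853 ≈ 0.499237.
With c = 0.26 and rr = 0.1252, the excess reserve ratio is 0.499237 − 0.26 − 0.1252 = 0.114037.

0.114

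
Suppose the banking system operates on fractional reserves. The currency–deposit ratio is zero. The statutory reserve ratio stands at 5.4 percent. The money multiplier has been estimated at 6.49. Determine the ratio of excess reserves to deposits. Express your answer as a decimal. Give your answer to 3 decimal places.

0.100

Using m = 6.49. Since m = (1 + c)/(c + rr + e), the denominator satisfies c + rr + e = (1 + c)/m = (1 + 0) / 6.49 ≈ 0.154083.
With c = 0 and rr = 0.054, the ratio of excess reserves to deposits is 0.154083 − 0 − 0.054 = 0.100083.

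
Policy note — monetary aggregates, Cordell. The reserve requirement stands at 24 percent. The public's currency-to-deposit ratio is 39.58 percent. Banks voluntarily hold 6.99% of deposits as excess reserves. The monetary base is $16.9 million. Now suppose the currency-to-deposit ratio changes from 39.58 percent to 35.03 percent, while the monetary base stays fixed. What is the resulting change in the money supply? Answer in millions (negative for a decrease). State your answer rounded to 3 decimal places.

$1.139 million

Initially m₁ = (1 + 0.3958) / (0.24 + 0.0699 + 0.3958) ≈ 1.977894, so M₁ = 1.977894 × 16.9 ≈ 33.4264 million.
After the change m₂ = (1 + 0.3503) / (0.24 + 0.0699 + 0.3503) ≈ 2.045289, so M₂ = 2.045289 × 16.9 ≈ 34.5654 million.
ΔM = M₂ − M₁ = 34.5654 − 33.4264 = 1.139 million.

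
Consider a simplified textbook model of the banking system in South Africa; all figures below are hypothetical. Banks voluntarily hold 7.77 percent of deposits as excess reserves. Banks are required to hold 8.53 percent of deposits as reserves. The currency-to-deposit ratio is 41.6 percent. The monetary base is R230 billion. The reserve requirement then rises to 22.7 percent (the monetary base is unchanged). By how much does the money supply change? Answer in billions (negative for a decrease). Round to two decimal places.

-110.59 billion

Initially m₁ = (1 + 0.416) / (0.0853 + 0.0777 + 0.416) ≈ 2.445596, so M₁ = 2.445596 × 230 ≈ 562.4871 billion.
After the change m₂ = (1 + 0.416) / (0.227 + 0.0777 + 0.416) ≈ 1.964756, so M₂ = 1.964756 × 230 ≈ 451.8939 billion.
ΔM = M₂ − M₁ = 451.8939 − 562.4871 = -110.5932 billion.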